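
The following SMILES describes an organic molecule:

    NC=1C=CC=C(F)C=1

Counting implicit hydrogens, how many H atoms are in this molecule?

Walk through each heavy atom and fill implicit hydrogens from standard valence (C 4, N 3, O 2, S 2, halogen 1):
  atom 1: N, bond orders sum to 1 (valence 3) → 2 H
  atom 2: C, bond orders sum to 4 (valence 4) → 0 H
  atom 3: C, bond orders sum to 3 (valence 4) → 1 H
  atom 4: C, bond orders sum to 3 (valence 4) → 1 H
  atom 5: C, bond orders sum to 3 (valence 4) → 1 H
  atom 6: C, bond orders sum to 4 (valence 4) → 0 H
  atom 7: F (halogen, monovalent) → 0 H
  atom 8: C, bond orders sum to 3 (valence 4) → 1 H
Total hydrogens: 6.

6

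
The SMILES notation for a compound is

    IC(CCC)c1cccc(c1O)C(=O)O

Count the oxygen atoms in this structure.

3

Scan the SMILES for O atoms (remember two-letter symbols like Cl and Br are single atoms).
Oxygen count: 3.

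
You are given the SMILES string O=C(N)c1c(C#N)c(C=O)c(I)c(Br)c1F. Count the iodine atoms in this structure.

Scan the SMILES for I atoms (remember two-letter symbols like Cl and Br are single atoms).
Iodine count: 1.

1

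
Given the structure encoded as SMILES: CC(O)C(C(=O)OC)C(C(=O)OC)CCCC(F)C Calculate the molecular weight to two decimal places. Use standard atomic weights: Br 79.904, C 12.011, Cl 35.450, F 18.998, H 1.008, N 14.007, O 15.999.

First, the molecular formula is C13H23FO5 (counting implicit H from valence).
  C: 13 × 12.011 = 156.143
  F: 1 × 18.998 = 18.998
  H: 23 × 1.008 = 23.184
  O: 5 × 15.999 = 79.995
Sum: 13×12.011 + 1×18.998 + 23×1.008 + 5×15.999 = 278.320 → 278.32 g/mol.

278.32 g/mol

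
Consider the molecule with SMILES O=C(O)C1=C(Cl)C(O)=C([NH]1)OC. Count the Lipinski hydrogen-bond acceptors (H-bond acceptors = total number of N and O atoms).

5

N atoms: 1; O atoms: 4.
Lipinski HBA = 1 + 4 = 5.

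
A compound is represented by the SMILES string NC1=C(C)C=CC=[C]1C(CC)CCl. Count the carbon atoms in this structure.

Count every carbon token in the SMILES (each C, including those in ring-closure positions and inside branches).
Carbon count: 11.

11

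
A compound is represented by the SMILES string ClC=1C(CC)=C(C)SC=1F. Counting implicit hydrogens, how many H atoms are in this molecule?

8

Walk through each heavy atom and fill implicit hydrogens from standard valence (C 4, N 3, O 2, S 2, halogen 1):
  atom 1: Cl (halogen, monovalent) → 0 H
  atom 2: C, bond orders sum to 4 (valence 4) → 0 H
  atom 3: C, bond orders sum to 4 (valence 4) → 0 H
  atom 4: C, bond orders sum to 2 (valence 4) → 2 H
  atom 5: C, bond orders sum to 1 (valence 4) → 3 H
  atom 6: C, bond orders sum to 4 (valence 4) → 0 H
  atom 7: C, bond orders sum to 1 (valence 4) → 3 H
  atom 8: S, bond orders sum to 2 (valence 2) → 0 H
  atom 9: C, bond orders sum to 4 (valence 4) → 0 H
  atom 10: F (halogen, monovalent) → 0 H
Total hydrogens: 8.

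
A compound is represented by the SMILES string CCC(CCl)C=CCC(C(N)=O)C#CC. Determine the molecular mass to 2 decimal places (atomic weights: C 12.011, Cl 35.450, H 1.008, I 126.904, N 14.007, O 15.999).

227.73 g/mol

First, the molecular formula is C12H18ClNO (counting implicit H from valence).
  C: 12 × 12.011 = 144.132
  Cl: 1 × 35.450 = 35.450
  H: 18 × 1.008 = 18.144
  N: 1 × 14.007 = 14.007
  O: 1 × 15.999 = 15.999
Sum: 12×12.011 + 1×35.450 + 18×1.008 + 1×14.007 + 1×15.999 = 227.732 → 227.73 g/mol.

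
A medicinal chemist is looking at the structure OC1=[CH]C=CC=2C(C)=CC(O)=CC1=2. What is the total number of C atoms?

11

Count every carbon token in the SMILES (each C, including those in ring-closure positions and inside branches).
Carbon count: 11.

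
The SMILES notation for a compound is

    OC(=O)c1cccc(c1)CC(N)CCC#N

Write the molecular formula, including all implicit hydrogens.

Walk through each heavy atom and fill implicit hydrogens from standard valence (C 4, N 3, O 2, S 2, halogen 1); for lowercase aromatic atoms, an aromatic c carries 1 H when it has two neighbours and 0 H with three, and aromatic n carries 0 H:
  atom 1: O, bond orders sum to 1 (valence 2) → 1 H
  atom 2: C, bond orders sum to 4 (valence 4) → 0 H
  atom 3: O, bond orders sum to 2 (valence 2) → 0 H
  atom 4: aromatic c, 3 neighbours → 0 H
  atom 5: aromatic c, 2 neighbours → 1 H
  atom 6: aromatic c, 2 neighbours → 1 H
  atom 7: aromatic c, 2 neighbours → 1 H
  atom 8: aromatic c, 3 neighbours → 0 H
  atom 9: aromatic c, 2 neighbours → 1 H
  atom 10: C, bond orders sum to 2 (valence 4) → 2 H
  atom 11: C, bond orders sum to 3 (valence 4) → 1 H
  atom 12: N, bond orders sum to 1 (valence 3) → 2 H
  atom 13: C, bond orders sum to 2 (valence 4) → 2 H
  atom 14: C, bond orders sum to 2 (valence 4) → 2 H
  atom 15: C, bond orders sum to 4 (valence 4) → 0 H
  atom 16: N, bond orders sum to 3 (valence 3) → 0 H
Totals → C:12, H:14, N:2, O:2.

C12H14N2O2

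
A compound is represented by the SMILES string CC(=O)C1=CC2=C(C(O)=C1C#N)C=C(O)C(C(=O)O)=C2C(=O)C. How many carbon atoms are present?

Count every carbon token in the SMILES (each C, including those in ring-closure positions and inside branches).
Carbon count: 16.

16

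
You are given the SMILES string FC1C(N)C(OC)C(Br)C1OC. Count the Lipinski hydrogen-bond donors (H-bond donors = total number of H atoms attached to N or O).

Donors: find every N or O and count the H atoms it carries.
  atom 4 (N): bond orders sum to 1 → 2 H
  atom 6 (O): bond orders sum to 2 → 0 H
  atom 11 (O): bond orders sum to 2 → 0 H
Lipinski HBD = 2.

2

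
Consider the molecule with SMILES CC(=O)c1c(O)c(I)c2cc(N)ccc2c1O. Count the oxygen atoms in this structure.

Scan the SMILES for O atoms (remember two-letter symbols like Cl and Br are single atoms).
Oxygen count: 3.

3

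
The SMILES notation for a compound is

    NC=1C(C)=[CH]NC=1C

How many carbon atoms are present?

Count every carbon token in the SMILES (each C, including those in ring-closure positions and inside branches).
Carbon count: 6.

6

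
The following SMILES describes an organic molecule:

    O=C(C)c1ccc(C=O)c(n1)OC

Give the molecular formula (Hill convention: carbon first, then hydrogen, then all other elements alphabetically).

C9H9NO3

Walk through each heavy atom and fill implicit hydrogens from standard valence (C 4, N 3, O 2, S 2, halogen 1); for lowercase aromatic atoms, an aromatic c carries 1 H when it has two neighbours and 0 H with three, and aromatic n carries 0 H:
  atom 1: O, bond orders sum to 2 (valence 2) → 0 H
  atom 2: C, bond orders sum to 4 (valence 4) → 0 H
  atom 3: C, bond orders sum to 1 (valence 4) → 3 H
  atom 4: aromatic c, 3 neighbours → 0 H
  atom 5: aromatic c, 2 neighbours → 1 H
  atom 6: aromatic c, 2 neighbours → 1 H
  atom 7: aromatic c, 3 neighbours → 0 H
  atom 8: C, bond orders sum to 3 (valence 4) → 1 H
  atom 9: O, bond orders sum to 2 (valence 2) → 0 H
  atom 10: aromatic c, 3 neighbours → 0 H
  atom 11: aromatic n, 2 neighbours → 0 H
  atom 12: O, bond orders sum to 2 (valence 2) → 0 H
  atom 13: C, bond orders sum to 1 (valence 4) → 3 H
Totals → C:9, H:9, N:1, O:3.
In Hill order: C9H9NO3.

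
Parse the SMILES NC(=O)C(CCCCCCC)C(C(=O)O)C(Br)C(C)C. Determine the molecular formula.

C15H28BrNO3

Walk through each heavy atom and fill implicit hydrogens from standard valence (C 4, N 3, O 2, S 2, halogen 1):
  atom 1: N, bond orders sum to 1 (valence 3) → 2 H
  atom 2: C, bond orders sum to 4 (valence 4) → 0 H
  atom 3: O, bond orders sum to 2 (valence 2) → 0 H
  atom 4: C, bond orders sum to 3 (valence 4) → 1 H
  atom 5: C, bond orders sum to 2 (valence 4) → 2 H
  atom 6: C, bond orders sum to 2 (valence 4) → 2 H
  atom 7: C, bond orders sum to 2 (valence 4) → 2 H
  atom 8: C, bond orders sum to 2 (valence 4) → 2 H
  atom 9: C, bond orders sum to 2 (valence 4) → 2 H
  atom 10: C, bond orders sum to 2 (valence 4) → 2 H
  atom 11: C, bond orders sum to 1 (valence 4) → 3 H
  atom 12: C, bond orders sum to 3 (valence 4) → 1 H
  atom 13: C, bond orders sum to 4 (valence 4) → 0 H
  atom 14: O, bond orders sum to 2 (valence 2) → 0 H
  atom 15: O, bond orders sum to 1 (valence 2) → 1 H
  atom 16: C, bond orders sum to 3 (valence 4) → 1 H
  atom 17: Br (halogen, monovalent) → 0 H
  atom 18: C, bond orders sum to 3 (valence 4) → 1 H
  atom 19: C, bond orders sum to 1 (valence 4) → 3 H
  atom 20: C, bond orders sum to 1 (valence 4) → 3 H
Totals → C:15, H:28, Br:1, N:1, O:3.
In Hill order: C15H28BrNO3.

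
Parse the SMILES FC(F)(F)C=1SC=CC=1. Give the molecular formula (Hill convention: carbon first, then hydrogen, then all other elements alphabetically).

C5H3F3S

Walk through each heavy atom and fill implicit hydrogens from standard valence (C 4, N 3, O 2, S 2, halogen 1):
  atom 1: F (halogen, monovalent) → 0 H
  atom 2: C, bond orders sum to 4 (valence 4) → 0 H
  atom 3: F (halogen, monovalent) → 0 H
  atom 4: F (halogen, monovalent) → 0 H
  atom 5: C, bond orders sum to 4 (valence 4) → 0 H
  atom 6: S, bond orders sum to 2 (valence 2) → 0 H
  atom 7: C, bond orders sum to 3 (valence 4) → 1 H
  atom 8: C, bond orders sum to 3 (valence 4) → 1 H
  atom 9: C, bond orders sum to 3 (valence 4) → 1 H
Totals → C:5, H:3, F:3, S:1.
In Hill order: C5H3F3S.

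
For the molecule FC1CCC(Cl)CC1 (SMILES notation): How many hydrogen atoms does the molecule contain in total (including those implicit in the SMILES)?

10

Walk through each heavy atom and fill implicit hydrogens from standard valence (C 4, N 3, O 2, S 2, halogen 1):
  atom 1: F (halogen, monovalent) → 0 H
  atom 2: C, bond orders sum to 3 (valence 4) → 1 H
  atom 3: C, bond orders sum to 2 (valence 4) → 2 H
  atom 4: C, bond orders sum to 2 (valence 4) → 2 H
  atom 5: C, bond orders sum to 3 (valence 4) → 1 H
  atom 6: Cl (halogen, monovalent) → 0 H
  atom 7: C, bond orders sum to 2 (valence 4) → 2 H
  atom 8: C, bond orders sum to 2 (valence 4) → 2 H
Total hydrogens: 10.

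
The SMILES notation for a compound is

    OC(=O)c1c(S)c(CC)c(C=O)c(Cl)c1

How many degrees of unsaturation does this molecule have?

Molecular formula: C10H9ClO3S.
DoU = (2C + 2 + N − H − X) / 2, where X is the halogen count and O/S are ignored.
    = (2·10 + 2 + 0 − 9 − 1) / 2 = 12 / 2 = 6.

6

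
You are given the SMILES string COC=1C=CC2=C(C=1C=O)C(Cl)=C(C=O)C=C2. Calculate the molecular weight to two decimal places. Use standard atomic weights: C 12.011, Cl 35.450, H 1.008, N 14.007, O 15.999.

First, the molecular formula is C13H9ClO3 (counting implicit H from valence).
  C: 13 × 12.011 = 156.143
  Cl: 1 × 35.450 = 35.450
  H: 9 × 1.008 = 9.072
  O: 3 × 15.999 = 47.997
Sum: 13×12.011 + 1×35.450 + 9×1.008 + 3×15.999 = 248.662 → 248.66 g/mol.

248.66 g/mol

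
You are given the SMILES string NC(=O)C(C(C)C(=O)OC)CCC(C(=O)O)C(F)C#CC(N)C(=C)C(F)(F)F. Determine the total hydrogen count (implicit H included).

22

Walk through each heavy atom and fill implicit hydrogens from standard valence (C 4, N 3, O 2, S 2, halogen 1):
  atom 1: N, bond orders sum to 1 (valence 3) → 2 H
  atom 2: C, bond orders sum to 4 (valence 4) → 0 H
  atom 3: O, bond orders sum to 2 (valence 2) → 0 H
  atom 4: C, bond orders sum to 3 (valence 4) → 1 H
  atom 5: C, bond orders sum to 3 (valence 4) → 1 H
  atom 6: C, bond orders sum to 1 (valence 4) → 3 H
  atom 7: C, bond orders sum to 4 (valence 4) → 0 H
  atom 8: O, bond orders sum to 2 (valence 2) → 0 H
  atom 9: O, bond orders sum to 2 (valence 2) → 0 H
  atom 10: C, bond orders sum to 1 (valence 4) → 3 H
  atom 11: C, bond orders sum to 2 (valence 4) → 2 H
  atom 12: C, bond orders sum to 2 (valence 4) → 2 H
  atom 13: C, bond orders sum to 3 (valence 4) → 1 H
  atom 14: C, bond orders sum to 4 (valence 4) → 0 H
  atom 15: O, bond orders sum to 2 (valence 2) → 0 H
  atom 16: O, bond orders sum to 1 (valence 2) → 1 H
  atom 17: C, bond orders sum to 3 (valence 4) → 1 H
  atom 18: F (halogen, monovalent) → 0 H
  atom 19: C, bond orders sum to 4 (valence 4) → 0 H
  atom 20: C, bond orders sum to 4 (valence 4) → 0 H
  atom 21: C, bond orders sum to 3 (valence 4) → 1 H
  atom 22: N, bond orders sum to 1 (valence 3) → 2 H
  atom 23: C, bond orders sum to 4 (valence 4) → 0 H
  atom 24: C, bond orders sum to 2 (valence 4) → 2 H
  atom 25: C, bond orders sum to 4 (valence 4) → 0 H
  atom 26: F (halogen, monovalent) → 0 H
  atom 27: F (halogen, monovalent) → 0 H
  atom 28: F (halogen, monovalent) → 0 H
Total hydrogens: 22.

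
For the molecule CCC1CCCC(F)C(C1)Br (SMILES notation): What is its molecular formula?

Walk through each heavy atom and fill implicit hydrogens from standard valence (C 4, N 3, O 2, S 2, halogen 1):
  atom 1: C, bond orders sum to 1 (valence 4) → 3 H
  atom 2: C, bond orders sum to 2 (valence 4) → 2 H
  atom 3: C, bond orders sum to 3 (valence 4) → 1 H
  atom 4: C, bond orders sum to 2 (valence 4) → 2 H
  atom 5: C, bond orders sum to 2 (valence 4) → 2 H
  atom 6: C, bond orders sum to 2 (valence 4) → 2 H
  atom 7: C, bond orders sum to 3 (valence 4) → 1 H
  atom 8: F (halogen, monovalent) → 0 H
  atom 9: C, bond orders sum to 3 (valence 4) → 1 H
  atom 10: C, bond orders sum to 2 (valence 4) → 2 H
  atom 11: Br (halogen, monovalent) → 0 H
Totals → C:9, H:16, Br:1, F:1.

C9H16BrF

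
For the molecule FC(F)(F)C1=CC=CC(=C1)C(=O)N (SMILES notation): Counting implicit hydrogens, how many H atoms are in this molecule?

Walk through each heavy atom and fill implicit hydrogens from standard valence (C 4, N 3, O 2, S 2, halogen 1):
  atom 1: F (halogen, monovalent) → 0 H
  atom 2: C, bond orders sum to 4 (valence 4) → 0 H
  atom 3: F (halogen, monovalent) → 0 H
  atom 4: F (halogen, monovalent) → 0 H
  atom 5: C, bond orders sum to 4 (valence 4) → 0 H
  atom 6: C, bond orders sum to 3 (valence 4) → 1 H
  atom 7: C, bond orders sum to 3 (valence 4) → 1 H
  atom 8: C, bond orders sum to 3 (valence 4) → 1 H
  atom 9: C, bond orders sum to 4 (valence 4) → 0 H
  atom 10: C, bond orders sum to 3 (valence 4) → 1 H
  atom 11: C, bond orders sum to 4 (valence 4) → 0 H
  atom 12: O, bond orders sum to 2 (valence 2) → 0 H
  atom 13: N, bond orders sum to 1 (valence 3) → 2 H
Total hydrogens: 6.

6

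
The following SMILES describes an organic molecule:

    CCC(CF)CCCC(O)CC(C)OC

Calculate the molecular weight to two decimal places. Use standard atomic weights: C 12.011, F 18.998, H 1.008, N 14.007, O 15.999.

220.33 g/mol

First, the molecular formula is C12H25FO2 (counting implicit H from valence).
  C: 12 × 12.011 = 144.132
  F: 1 × 18.998 = 18.998
  H: 25 × 1.008 = 25.200
  O: 2 × 15.999 = 31.998
Sum: 12×12.011 + 1×18.998 + 25×1.008 + 2×15.999 = 220.328 → 220.33 g/mol.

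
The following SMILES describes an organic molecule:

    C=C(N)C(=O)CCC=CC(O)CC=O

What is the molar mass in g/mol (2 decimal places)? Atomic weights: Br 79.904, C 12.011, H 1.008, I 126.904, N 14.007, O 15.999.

197.23 g/mol

First, the molecular formula is C10H15NO3 (counting implicit H from valence).
  C: 10 × 12.011 = 120.110
  H: 15 × 1.008 = 15.120
  N: 1 × 14.007 = 14.007
  O: 3 × 15.999 = 47.997
Sum: 10×12.011 + 15×1.008 + 1×14.007 + 3×15.999 = 197.234 → 197.23 g/mol.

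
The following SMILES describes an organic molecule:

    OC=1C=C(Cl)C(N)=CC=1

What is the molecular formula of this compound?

Walk through each heavy atom and fill implicit hydrogens from standard valence (C 4, N 3, O 2, S 2, halogen 1):
  atom 1: O, bond orders sum to 1 (valence 2) → 1 H
  atom 2: C, bond orders sum to 4 (valence 4) → 0 H
  atom 3: C, bond orders sum to 3 (valence 4) → 1 H
  atom 4: C, bond orders sum to 4 (valence 4) → 0 H
  atom 5: Cl (halogen, monovalent) → 0 H
  atom 6: C, bond orders sum to 4 (valence 4) → 0 H
  atom 7: N, bond orders sum to 1 (valence 3) → 2 H
  atom 8: C, bond orders sum to 3 (valence 4) → 1 H
  atom 9: C, bond orders sum to 3 (valence 4) → 1 H
Totals → C:6, H:6, Cl:1, N:1, O:1.
In Hill order: C6H6ClNO.

C6H6ClNO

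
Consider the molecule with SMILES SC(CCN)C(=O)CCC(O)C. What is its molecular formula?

C8H17NO2S

Walk through each heavy atom and fill implicit hydrogens from standard valence (C 4, N 3, O 2, S 2, halogen 1):
  atom 1: S, bond orders sum to 1 (valence 2) → 1 H
  atom 2: C, bond orders sum to 3 (valence 4) → 1 H
  atom 3: C, bond orders sum to 2 (valence 4) → 2 H
  atom 4: C, bond orders sum to 2 (valence 4) → 2 H
  atom 5: N, bond orders sum to 1 (valence 3) → 2 H
  atom 6: C, bond orders sum to 4 (valence 4) → 0 H
  atom 7: O, bond orders sum to 2 (valence 2) → 0 H
  atom 8: C, bond orders sum to 2 (valence 4) → 2 H
  atom 9: C, bond orders sum to 2 (valence 4) → 2 H
  atom 10: C, bond orders sum to 3 (valence 4) → 1 H
  atom 11: O, bond orders sum to 1 (valence 2) → 1 H
  atom 12: C, bond orders sum to 1 (valence 4) → 3 H
Totals → C:8, H:17, N:1, O:2, S:1.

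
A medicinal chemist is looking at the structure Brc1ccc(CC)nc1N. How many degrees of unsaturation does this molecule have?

4

Molecular formula: C7H9BrN2.
DoU = (2C + 2 + N − H − X) / 2, where X is the halogen count and O/S are ignored.
    = (2·7 + 2 + 2 − 9 − 1) / 2 = 8 / 2 = 4.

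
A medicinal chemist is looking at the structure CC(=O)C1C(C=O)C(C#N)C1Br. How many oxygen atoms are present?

2

Scan the SMILES for O atoms (remember two-letter symbols like Cl and Br are single atoms).
Oxygen count: 2.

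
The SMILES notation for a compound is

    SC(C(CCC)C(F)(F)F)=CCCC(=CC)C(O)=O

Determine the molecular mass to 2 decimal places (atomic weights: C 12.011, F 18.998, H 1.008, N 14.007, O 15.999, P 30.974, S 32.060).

First, the molecular formula is C13H19F3O2S (counting implicit H from valence).
  C: 13 × 12.011 = 156.143
  F: 3 × 18.998 = 56.994
  H: 19 × 1.008 = 19.152
  O: 2 × 15.999 = 31.998
  S: 1 × 32.060 = 32.060
Sum: 13×12.011 + 3×18.998 + 19×1.008 + 2×15.999 + 1×32.060 = 296.347 → 296.35 g/mol.

296.35 g/mol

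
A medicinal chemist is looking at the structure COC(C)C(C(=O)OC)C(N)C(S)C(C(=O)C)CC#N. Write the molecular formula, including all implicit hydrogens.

Walk through each heavy atom and fill implicit hydrogens from standard valence (C 4, N 3, O 2, S 2, halogen 1):
  atom 1: C, bond orders sum to 1 (valence 4) → 3 H
  atom 2: O, bond orders sum to 2 (valence 2) → 0 H
  atom 3: C, bond orders sum to 3 (valence 4) → 1 H
  atom 4: C, bond orders sum to 1 (valence 4) → 3 H
  atom 5: C, bond orders sum to 3 (valence 4) → 1 H
  atom 6: C, bond orders sum to 4 (valence 4) → 0 H
  atom 7: O, bond orders sum to 2 (valence 2) → 0 H
  atom 8: O, bond orders sum to 2 (valence 2) → 0 H
  atom 9: C, bond orders sum to 1 (valence 4) → 3 H
  atom 10: C, bond orders sum to 3 (valence 4) → 1 H
  atom 11: N, bond orders sum to 1 (valence 3) → 2 H
  atom 12: C, bond orders sum to 3 (valence 4) → 1 H
  atom 13: S, bond orders sum to 1 (valence 2) → 1 H
  atom 14: C, bond orders sum to 3 (valence 4) → 1 H
  atom 15: C, bond orders sum to 4 (valence 4) → 0 H
  atom 16: O, bond orders sum to 2 (valence 2) → 0 H
  atom 17: C, bond orders sum to 1 (valence 4) → 3 H
  atom 18: C, bond orders sum to 2 (valence 4) → 2 H
  atom 19: C, bond orders sum to 4 (valence 4) → 0 H
  atom 20: N, bond orders sum to 3 (valence 3) → 0 H
Totals → C:13, H:22, N:2, O:4, S:1.
In Hill order: C13H22N2O4S.

C13H22N2O4S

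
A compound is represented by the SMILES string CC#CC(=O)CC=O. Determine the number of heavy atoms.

8

Every atom symbol written in the SMILES (organic subset) is one heavy atom; implicit H are not written.
Heavy atoms by element → C:6, O:2.
Total: 8.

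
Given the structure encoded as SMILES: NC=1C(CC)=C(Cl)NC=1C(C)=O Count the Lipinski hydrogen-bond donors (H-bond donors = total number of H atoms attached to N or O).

Donors: find every N or O and count the H atoms it carries.
  atom 1 (N): bond orders sum to 1 → 2 H
  atom 8 (N): bond orders sum to 2 → 1 H
  atom 12 (O): bond orders sum to 2 → 0 H
Lipinski HBD = 3.

3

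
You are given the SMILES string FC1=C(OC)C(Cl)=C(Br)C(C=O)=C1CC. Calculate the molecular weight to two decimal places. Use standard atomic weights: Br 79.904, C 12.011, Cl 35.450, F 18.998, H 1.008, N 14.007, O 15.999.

295.53 g/mol

First, the molecular formula is C10H9BrClFO2 (counting implicit H from valence).
  Br: 1 × 79.904 = 79.904
  C: 10 × 12.011 = 120.110
  Cl: 1 × 35.450 = 35.450
  F: 1 × 18.998 = 18.998
  H: 9 × 1.008 = 9.072
  O: 2 × 15.999 = 31.998
Sum: 1×79.904 + 10×12.011 + 1×35.450 + 1×18.998 + 9×1.008 + 2×15.999 = 295.532 → 295.53 g/mol.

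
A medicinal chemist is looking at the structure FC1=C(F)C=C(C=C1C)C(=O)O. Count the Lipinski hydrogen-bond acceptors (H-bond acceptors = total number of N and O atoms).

2

N atoms: 0; O atoms: 2.
Lipinski HBA = 0 + 2 = 2.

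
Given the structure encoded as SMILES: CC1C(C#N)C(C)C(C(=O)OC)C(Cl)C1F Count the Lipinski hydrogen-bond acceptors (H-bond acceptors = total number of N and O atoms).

N atoms: 1; O atoms: 2.
Lipinski HBA = 1 + 2 = 3.

3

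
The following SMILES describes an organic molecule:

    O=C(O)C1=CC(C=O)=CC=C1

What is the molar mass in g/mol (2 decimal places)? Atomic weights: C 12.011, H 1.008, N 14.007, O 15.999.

First, the molecular formula is C8H6O3 (counting implicit H from valence).
  C: 8 × 12.011 = 96.088
  H: 6 × 1.008 = 6.048
  O: 3 × 15.999 = 47.997
Sum: 8×12.011 + 6×1.008 + 3×15.999 = 150.133 → 150.13 g/mol.

150.13 g/mol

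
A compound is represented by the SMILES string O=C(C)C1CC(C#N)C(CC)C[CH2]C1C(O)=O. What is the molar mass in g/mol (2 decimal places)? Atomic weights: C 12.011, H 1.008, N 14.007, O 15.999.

237.30 g/mol

First, the molecular formula is C13H19NO3 (counting implicit H from valence).
  C: 13 × 12.011 = 156.143
  H: 19 × 1.008 = 19.152
  N: 1 × 14.007 = 14.007
  O: 3 × 15.999 = 47.997
Sum: 13×12.011 + 19×1.008 + 1×14.007 + 3×15.999 = 237.299 → 237.30 g/mol.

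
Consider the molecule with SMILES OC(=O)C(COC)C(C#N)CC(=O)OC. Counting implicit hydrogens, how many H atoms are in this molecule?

13

Walk through each heavy atom and fill implicit hydrogens from standard valence (C 4, N 3, O 2, S 2, halogen 1):
  atom 1: O, bond orders sum to 1 (valence 2) → 1 H
  atom 2: C, bond orders sum to 4 (valence 4) → 0 H
  atom 3: O, bond orders sum to 2 (valence 2) → 0 H
  atom 4: C, bond orders sum to 3 (valence 4) → 1 H
  atom 5: C, bond orders sum to 2 (valence 4) → 2 H
  atom 6: O, bond orders sum to 2 (valence 2) → 0 H
  atom 7: C, bond orders sum to 1 (valence 4) → 3 H
  atom 8: C, bond orders sum to 3 (valence 4) → 1 H
  atom 9: C, bond orders sum to 4 (valence 4) → 0 H
  atom 10: N, bond orders sum to 3 (valence 3) → 0 H
  atom 11: C, bond orders sum to 2 (valence 4) → 2 H
  atom 12: C, bond orders sum to 4 (valence 4) → 0 H
  atom 13: O, bond orders sum to 2 (valence 2) → 0 H
  atom 14: O, bond orders sum to 2 (valence 2) → 0 H
  atom 15: C, bond orders sum to 1 (valence 4) → 3 H
Total hydrogens: 13.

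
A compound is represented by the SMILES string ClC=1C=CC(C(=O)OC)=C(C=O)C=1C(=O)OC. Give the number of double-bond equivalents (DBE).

7

Molecular formula: C11H9ClO5.
DoU = (2C + 2 + N − H − X) / 2, where X is the halogen count and O/S are ignored.
    = (2·11 + 2 + 0 − 9 − 1) / 2 = 14 / 2 = 7.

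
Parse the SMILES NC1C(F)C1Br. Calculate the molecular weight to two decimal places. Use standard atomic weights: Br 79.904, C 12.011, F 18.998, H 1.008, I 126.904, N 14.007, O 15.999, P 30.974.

153.98 g/mol

First, the molecular formula is C3H5BrFN (counting implicit H from valence).
  Br: 1 × 79.904 = 79.904
  C: 3 × 12.011 = 36.033
  F: 1 × 18.998 = 18.998
  H: 5 × 1.008 = 5.040
  N: 1 × 14.007 = 14.007
Sum: 1×79.904 + 3×12.011 + 1×18.998 + 5×1.008 + 1×14.007 = 153.982 → 153.98 g/mol.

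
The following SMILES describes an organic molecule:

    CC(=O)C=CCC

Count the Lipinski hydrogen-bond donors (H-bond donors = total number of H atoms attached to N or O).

0

Donors: find every N or O and count the H atoms it carries.
  atom 3 (O): bond orders sum to 2 → 0 H
Lipinski HBD = 0.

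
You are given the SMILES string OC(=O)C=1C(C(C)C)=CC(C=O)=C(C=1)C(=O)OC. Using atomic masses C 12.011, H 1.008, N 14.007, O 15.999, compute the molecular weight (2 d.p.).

250.25 g/mol

First, the molecular formula is C13H14O5 (counting implicit H from valence).
  C: 13 × 12.011 = 156.143
  H: 14 × 1.008 = 14.112
  O: 5 × 15.999 = 79.995
Sum: 13×12.011 + 14×1.008 + 5×15.999 = 250.250 → 250.25 g/mol.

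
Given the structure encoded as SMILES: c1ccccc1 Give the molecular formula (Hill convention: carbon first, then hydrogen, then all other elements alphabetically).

C6H6

Walk through each heavy atom and fill implicit hydrogens from standard valence (C 4, N 3, O 2, S 2, halogen 1); for lowercase aromatic atoms, an aromatic c carries 1 H when it has two neighbours and 0 H with three, and aromatic n carries 0 H:
  atom 1: aromatic c, 2 neighbours → 1 H
  atom 2: aromatic c, 2 neighbours → 1 H
  atom 3: aromatic c, 2 neighbours → 1 H
  atom 4: aromatic c, 2 neighbours → 1 H
  atom 5: aromatic c, 2 neighbours → 1 H
  atom 6: aromatic c, 2 neighbours → 1 H
Totals → C:6, H:6.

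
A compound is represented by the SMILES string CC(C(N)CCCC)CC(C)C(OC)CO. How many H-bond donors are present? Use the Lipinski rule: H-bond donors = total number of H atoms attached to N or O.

3

Donors: find every N or O and count the H atoms it carries.
  atom 4 (N): bond orders sum to 1 → 2 H
  atom 13 (O): bond orders sum to 2 → 0 H
  atom 16 (O): bond orders sum to 1 → 1 H
Lipinski HBD = 3.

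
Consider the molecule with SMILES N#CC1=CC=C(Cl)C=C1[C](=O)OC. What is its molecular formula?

C9H6ClNO2

Walk through each heavy atom and fill implicit hydrogens from standard valence (C 4, N 3, O 2, S 2, halogen 1):
  atom 1: N, bond orders sum to 3 (valence 3) → 0 H
  atom 2: C, bond orders sum to 4 (valence 4) → 0 H
  atom 3: C, bond orders sum to 4 (valence 4) → 0 H
  atom 4: C, bond orders sum to 3 (valence 4) → 1 H
  atom 5: C, bond orders sum to 3 (valence 4) → 1 H
  atom 6: C, bond orders sum to 4 (valence 4) → 0 H
  atom 7: Cl (halogen, monovalent) → 0 H
  atom 8: C, bond orders sum to 3 (valence 4) → 1 H
  atom 9: C, bond orders sum to 4 (valence 4) → 0 H
  atom 10: C with explicit H count 0
  atom 11: O, bond orders sum to 2 (valence 2) → 0 H
  atom 12: O, bond orders sum to 2 (valence 2) → 0 H
  atom 13: C, bond orders sum to 1 (valence 4) → 3 H
Totals → C:9, H:6, Cl:1, N:1, O:2.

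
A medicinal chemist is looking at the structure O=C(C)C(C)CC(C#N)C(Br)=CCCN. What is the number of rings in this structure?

In SMILES, each pair of matching ring-closure digits denotes one ring-closing bond; the number of such bonds equals the number of independent rings.
Ring-closure bonds here: 0.

0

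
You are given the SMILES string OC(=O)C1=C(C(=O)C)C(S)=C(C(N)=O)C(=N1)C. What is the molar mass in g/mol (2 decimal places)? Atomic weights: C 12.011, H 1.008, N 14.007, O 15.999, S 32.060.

First, the molecular formula is C10H10N2O4S (counting implicit H from valence).
  C: 10 × 12.011 = 120.110
  H: 10 × 1.008 = 10.080
  N: 2 × 14.007 = 28.014
  O: 4 × 15.999 = 63.996
  S: 1 × 32.060 = 32.060
Sum: 10×12.011 + 10×1.008 + 2×14.007 + 4×15.999 + 1×32.060 = 254.260 → 254.26 g/mol.

254.26 g/mol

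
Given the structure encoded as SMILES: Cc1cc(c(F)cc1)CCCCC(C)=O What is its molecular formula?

C13H17FO

Walk through each heavy atom and fill implicit hydrogens from standard valence (C 4, N 3, O 2, S 2, halogen 1); for lowercase aromatic atoms, an aromatic c carries 1 H when it has two neighbours and 0 H with three, and aromatic n carries 0 H:
  atom 1: C, bond orders sum to 1 (valence 4) → 3 H
  atom 2: aromatic c, 3 neighbours → 0 H
  atom 3: aromatic c, 2 neighbours → 1 H
  atom 4: aromatic c, 3 neighbours → 0 H
  atom 5: aromatic c, 3 neighbours → 0 H
  atom 6: F (halogen, monovalent) → 0 H
  atom 7: aromatic c, 2 neighbours → 1 H
  atom 8: aromatic c, 2 neighbours → 1 H
  atom 9: C, bond orders sum to 2 (valence 4) → 2 H
  atom 10: C, bond orders sum to 2 (valence 4) → 2 H
  atom 11: C, bond orders sum to 2 (valence 4) → 2 H
  atom 12: C, bond orders sum to 2 (valence 4) → 2 H
  atom 13: C, bond orders sum to 4 (valence 4) → 0 H
  atom 14: C, bond orders sum to 1 (valence 4) → 3 H
  atom 15: O, bond orders sum to 2 (valence 2) → 0 H
Totals → C:13, H:17, F:1, O:1.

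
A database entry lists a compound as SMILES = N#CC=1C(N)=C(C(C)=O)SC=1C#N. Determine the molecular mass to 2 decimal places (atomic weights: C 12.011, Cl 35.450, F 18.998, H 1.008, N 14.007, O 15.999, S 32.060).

191.21 g/mol

First, the molecular formula is C8H5N3OS (counting implicit H from valence).
  C: 8 × 12.011 = 96.088
  H: 5 × 1.008 = 5.040
  N: 3 × 14.007 = 42.021
  O: 1 × 15.999 = 15.999
  S: 1 × 32.060 = 32.060
Sum: 8×12.011 + 5×1.008 + 3×14.007 + 1×15.999 + 1×32.060 = 191.208 → 191.21 g/mol.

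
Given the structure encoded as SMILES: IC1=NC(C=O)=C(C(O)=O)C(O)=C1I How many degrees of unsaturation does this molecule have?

6

Degree of unsaturation = (number of rings) + (number of π bonds).
Ring closures in the SMILES: 1.
π bonds: 5 double bonds (each 1 DoU) → 5 DoU from unsaturation.
Total DoU = 1 + 5 = 6.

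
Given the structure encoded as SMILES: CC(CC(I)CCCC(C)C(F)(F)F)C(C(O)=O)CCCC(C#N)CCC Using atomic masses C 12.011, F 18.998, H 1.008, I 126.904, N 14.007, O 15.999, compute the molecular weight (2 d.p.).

First, the molecular formula is C20H33F3INO2 (counting implicit H from valence).
  C: 20 × 12.011 = 240.220
  F: 3 × 18.998 = 56.994
  H: 33 × 1.008 = 33.264
  I: 1 × 126.904 = 126.904
  N: 1 × 14.007 = 14.007
  O: 2 × 15.999 = 31.998
Sum: 20×12.011 + 3×18.998 + 33×1.008 + 1×126.904 + 1×14.007 + 2×15.999 = 503.387 → 503.39 g/mol.

503.39 g/mol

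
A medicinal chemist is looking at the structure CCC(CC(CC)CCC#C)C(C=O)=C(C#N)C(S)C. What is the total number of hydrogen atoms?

25

Walk through each heavy atom and fill implicit hydrogens from standard valence (C 4, N 3, O 2, S 2, halogen 1):
  atom 1: C, bond orders sum to 1 (valence 4) → 3 H
  atom 2: C, bond orders sum to 2 (valence 4) → 2 H
  atom 3: C, bond orders sum to 3 (valence 4) → 1 H
  atom 4: C, bond orders sum to 2 (valence 4) → 2 H
  atom 5: C, bond orders sum to 3 (valence 4) → 1 H
  atom 6: C, bond orders sum to 2 (valence 4) → 2 H
  atom 7: C, bond orders sum to 1 (valence 4) → 3 H
  atom 8: C, bond orders sum to 2 (valence 4) → 2 H
  atom 9: C, bond orders sum to 2 (valence 4) → 2 H
  atom 10: C, bond orders sum to 4 (valence 4) → 0 H
  atom 11: C, bond orders sum to 3 (valence 4) → 1 H
  atom 12: C, bond orders sum to 4 (valence 4) → 0 H
  atom 13: C, bond orders sum to 3 (valence 4) → 1 H
  atom 14: O, bond orders sum to 2 (valence 2) → 0 H
  atom 15: C, bond orders sum to 4 (valence 4) → 0 H
  atom 16: C, bond orders sum to 4 (valence 4) → 0 H
  atom 17: N, bond orders sum to 3 (valence 3) → 0 H
  atom 18: C, bond orders sum to 3 (valence 4) → 1 H
  atom 19: S, bond orders sum to 1 (valence 2) → 1 H
  atom 20: C, bond orders sum to 1 (valence 4) → 3 H
Total hydrogens: 25.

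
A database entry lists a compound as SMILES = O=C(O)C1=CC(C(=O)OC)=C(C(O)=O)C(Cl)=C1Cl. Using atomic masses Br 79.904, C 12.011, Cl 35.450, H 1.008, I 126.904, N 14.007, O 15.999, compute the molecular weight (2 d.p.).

293.05 g/mol

First, the molecular formula is C10H6Cl2O6 (counting implicit H from valence).
  C: 10 × 12.011 = 120.110
  Cl: 2 × 35.450 = 70.900
  H: 6 × 1.008 = 6.048
  O: 6 × 15.999 = 95.994
Sum: 10×12.011 + 2×35.450 + 6×1.008 + 6×15.999 = 293.052 → 293.05 g/mol.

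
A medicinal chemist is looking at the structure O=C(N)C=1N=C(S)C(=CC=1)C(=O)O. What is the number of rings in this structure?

1

In SMILES, each pair of matching ring-closure digits denotes one ring-closing bond; the number of such bonds equals the number of independent rings.
Ring-closure bonds here: 1.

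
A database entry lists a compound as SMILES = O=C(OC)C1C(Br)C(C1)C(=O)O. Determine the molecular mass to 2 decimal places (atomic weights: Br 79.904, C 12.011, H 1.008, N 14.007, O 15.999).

First, the molecular formula is C7H9BrO4 (counting implicit H from valence).
  Br: 1 × 79.904 = 79.904
  C: 7 × 12.011 = 84.077
  H: 9 × 1.008 = 9.072
  O: 4 × 15.999 = 63.996
Sum: 1×79.904 + 7×12.011 + 9×1.008 + 4×15.999 = 237.049 → 237.05 g/mol.

237.05 g/mol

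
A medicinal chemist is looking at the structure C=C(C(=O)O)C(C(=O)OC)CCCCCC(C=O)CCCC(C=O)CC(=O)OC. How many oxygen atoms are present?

8

Scan the SMILES for O atoms (remember two-letter symbols like Cl and Br are single atoms).
Oxygen count: 8.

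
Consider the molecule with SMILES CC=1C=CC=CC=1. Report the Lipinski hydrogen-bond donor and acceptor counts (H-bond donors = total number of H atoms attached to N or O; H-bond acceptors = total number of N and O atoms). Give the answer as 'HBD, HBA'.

0, 0

Donors: find every N or O and count the H atoms it carries.
  (no N or O atoms present)
Lipinski HBD = 0.
Acceptors: N atoms = 0, O atoms = 0 → HBA = 0.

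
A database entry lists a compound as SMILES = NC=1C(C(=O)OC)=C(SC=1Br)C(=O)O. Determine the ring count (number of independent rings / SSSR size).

1

In SMILES, each pair of matching ring-closure digits denotes one ring-closing bond; the number of such bonds equals the number of independent rings.
Ring-closure bonds here: 1.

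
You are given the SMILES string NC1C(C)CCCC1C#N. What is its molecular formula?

C8H14N2

Walk through each heavy atom and fill implicit hydrogens from standard valence (C 4, N 3, O 2, S 2, halogen 1):
  atom 1: N, bond orders sum to 1 (valence 3) → 2 H
  atom 2: C, bond orders sum to 3 (valence 4) → 1 H
  atom 3: C, bond orders sum to 3 (valence 4) → 1 H
  atom 4: C, bond orders sum to 1 (valence 4) → 3 H
  atom 5: C, bond orders sum to 2 (valence 4) → 2 H
  atom 6: C, bond orders sum to 2 (valence 4) → 2 H
  atom 7: C, bond orders sum to 2 (valence 4) → 2 H
  atom 8: C, bond orders sum to 3 (valence 4) → 1 H
  atom 9: C, bond orders sum to 4 (valence 4) → 0 H
  atom 10: N, bond orders sum to 3 (valence 3) → 0 H
Totals → C:8, H:14, N:2.
In Hill order: C8H14N2.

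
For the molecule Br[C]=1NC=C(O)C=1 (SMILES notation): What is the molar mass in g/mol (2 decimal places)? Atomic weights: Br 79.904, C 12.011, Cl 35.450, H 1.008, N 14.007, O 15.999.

First, the molecular formula is C4H4BrNO (counting implicit H from valence).
  Br: 1 × 79.904 = 79.904
  C: 4 × 12.011 = 48.044
  H: 4 × 1.008 = 4.032
  N: 1 × 14.007 = 14.007
  O: 1 × 15.999 = 15.999
Sum: 1×79.904 + 4×12.011 + 4×1.008 + 1×14.007 + 1×15.999 = 161.986 → 161.99 g/mol.

161.99 g/mol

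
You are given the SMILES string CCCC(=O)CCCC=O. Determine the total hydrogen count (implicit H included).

Walk through each heavy atom and fill implicit hydrogens from standard valence (C 4, N 3, O 2, S 2, halogen 1):
  atom 1: C, bond orders sum to 1 (valence 4) → 3 H
  atom 2: C, bond orders sum to 2 (valence 4) → 2 H
  atom 3: C, bond orders sum to 2 (valence 4) → 2 H
  atom 4: C, bond orders sum to 4 (valence 4) → 0 H
  atom 5: O, bond orders sum to 2 (valence 2) → 0 H
  atom 6: C, bond orders sum to 2 (valence 4) → 2 H
  atom 7: C, bond orders sum to 2 (valence 4) → 2 H
  atom 8: C, bond orders sum to 2 (valence 4) → 2 H
  atom 9: C, bond orders sum to 3 (valence 4) → 1 H
  atom 10: O, bond orders sum to 2 (valence 2) → 0 H
Total hydrogens: 14.

14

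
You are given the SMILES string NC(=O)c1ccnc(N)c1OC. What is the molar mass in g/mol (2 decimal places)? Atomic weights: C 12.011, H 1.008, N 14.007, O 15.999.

167.17 g/mol

First, the molecular formula is C7H9N3O2 (counting implicit H from valence).
  C: 7 × 12.011 = 84.077
  H: 9 × 1.008 = 9.072
  N: 3 × 14.007 = 42.021
  O: 2 × 15.999 = 31.998
Sum: 7×12.011 + 9×1.008 + 3×14.007 + 2×15.999 = 167.168 → 167.17 g/mol.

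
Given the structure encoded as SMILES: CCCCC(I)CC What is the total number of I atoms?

1

Scan the SMILES for I atoms (remember two-letter symbols like Cl and Br are single atoms).
Iodine count: 1.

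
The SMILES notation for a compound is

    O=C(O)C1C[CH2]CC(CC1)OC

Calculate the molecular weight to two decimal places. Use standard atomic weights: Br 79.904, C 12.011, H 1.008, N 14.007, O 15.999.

172.22 g/mol

First, the molecular formula is C9H16O3 (counting implicit H from valence).
  C: 9 × 12.011 = 108.099
  H: 16 × 1.008 = 16.128
  O: 3 × 15.999 = 47.997
Sum: 9×12.011 + 16×1.008 + 3×15.999 = 172.224 → 172.22 g/mol.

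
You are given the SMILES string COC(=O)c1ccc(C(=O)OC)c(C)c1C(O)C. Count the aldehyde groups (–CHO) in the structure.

Scan the SMILES for the aldehyde motif — none present.
Groups that are present: 2 ester, 1 hydroxyl.

0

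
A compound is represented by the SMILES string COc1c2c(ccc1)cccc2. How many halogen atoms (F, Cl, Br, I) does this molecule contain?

Scan the SMILES for the halogen motif — none present.
Groups that are present: 1 ether.

0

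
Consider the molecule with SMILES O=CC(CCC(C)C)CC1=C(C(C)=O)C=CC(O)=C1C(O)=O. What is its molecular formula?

C17H22O5

Walk through each heavy atom and fill implicit hydrogens from standard valence (C 4, N 3, O 2, S 2, halogen 1):
  atom 1: O, bond orders sum to 2 (valence 2) → 0 H
  atom 2: C, bond orders sum to 3 (valence 4) → 1 H
  atom 3: C, bond orders sum to 3 (valence 4) → 1 H
  atom 4: C, bond orders sum to 2 (valence 4) → 2 H
  atom 5: C, bond orders sum to 2 (valence 4) → 2 H
  atom 6: C, bond orders sum to 3 (valence 4) → 1 H
  atom 7: C, bond orders sum to 1 (valence 4) → 3 H
  atom 8: C, bond orders sum to 1 (valence 4) → 3 H
  atom 9: C, bond orders sum to 2 (valence 4) → 2 H
  atom 10: C, bond orders sum to 4 (valence 4) → 0 H
  atom 11: C, bond orders sum to 4 (valence 4) → 0 H
  atom 12: C, bond orders sum to 4 (valence 4) → 0 H
  atom 13: C, bond orders sum to 1 (valence 4) → 3 H
  atom 14: O, bond orders sum to 2 (valence 2) → 0 H
  atom 15: C, bond orders sum to 3 (valence 4) → 1 H
  atom 16: C, bond orders sum to 3 (valence 4) → 1 H
  atom 17: C, bond orders sum to 4 (valence 4) → 0 H
  atom 18: O, bond orders sum to 1 (valence 2) → 1 H
  atom 19: C, bond orders sum to 4 (valence 4) → 0 H
  atom 20: C, bond orders sum to 4 (valence 4) → 0 H
  atom 21: O, bond orders sum to 1 (valence 2) → 1 H
  atom 22: O, bond orders sum to 2 (valence 2) → 0 H
Totals → C:17, H:22, O:5.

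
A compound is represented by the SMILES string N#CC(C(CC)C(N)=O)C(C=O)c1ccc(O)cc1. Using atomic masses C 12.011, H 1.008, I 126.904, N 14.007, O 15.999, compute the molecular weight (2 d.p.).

260.29 g/mol

First, the molecular formula is C14H16N2O3 (counting implicit H from valence).
  C: 14 × 12.011 = 168.154
  H: 16 × 1.008 = 16.128
  N: 2 × 14.007 = 28.014
  O: 3 × 15.999 = 47.997
Sum: 14×12.011 + 16×1.008 + 2×14.007 + 3×15.999 = 260.293 → 260.29 g/mol.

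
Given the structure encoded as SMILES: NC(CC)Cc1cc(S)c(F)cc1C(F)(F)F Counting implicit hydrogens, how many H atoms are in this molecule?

Walk through each heavy atom and fill implicit hydrogens from standard valence (C 4, N 3, O 2, S 2, halogen 1); for lowercase aromatic atoms, an aromatic c carries 1 H when it has two neighbours and 0 H with three, and aromatic n carries 0 H:
  atom 1: N, bond orders sum to 1 (valence 3) → 2 H
  atom 2: C, bond orders sum to 3 (valence 4) → 1 H
  atom 3: C, bond orders sum to 2 (valence 4) → 2 H
  atom 4: C, bond orders sum to 1 (valence 4) → 3 H
  atom 5: C, bond orders sum to 2 (valence 4) → 2 H
  atom 6: aromatic c, 3 neighbours → 0 H
  atom 7: aromatic c, 2 neighbours → 1 H
  atom 8: aromatic c, 3 neighbours → 0 H
  atom 9: S, bond orders sum to 1 (valence 2) → 1 H
  atom 10: aromatic c, 3 neighbours → 0 H
  atom 11: F (halogen, monovalent) → 0 H
  atom 12: aromatic c, 2 neighbours → 1 H
  atom 13: aromatic c, 3 neighbours → 0 H
  atom 14: C, bond orders sum to 4 (valence 4) → 0 H
  atom 15: F (halogen, monovalent) → 0 H
  atom 16: F (halogen, monovalent) → 0 H
  atom 17: F (halogen, monovalent) → 0 H
Total hydrogens: 13.

13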